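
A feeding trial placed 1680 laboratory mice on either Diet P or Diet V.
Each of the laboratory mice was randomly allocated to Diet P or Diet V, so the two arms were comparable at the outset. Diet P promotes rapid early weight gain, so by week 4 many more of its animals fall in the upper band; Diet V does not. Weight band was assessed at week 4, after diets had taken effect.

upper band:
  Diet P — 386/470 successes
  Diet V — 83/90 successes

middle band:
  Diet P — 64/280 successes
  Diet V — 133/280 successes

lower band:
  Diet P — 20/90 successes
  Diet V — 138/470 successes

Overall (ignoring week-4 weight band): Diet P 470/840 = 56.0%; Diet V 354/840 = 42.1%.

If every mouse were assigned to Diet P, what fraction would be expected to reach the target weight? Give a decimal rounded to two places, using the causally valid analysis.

0.56

Week-4 weight band here is a post-treatment variable shaped by the diet; conditioning on it would introduce bias rather than remove it. The overall comparison is the causal one.
So P(outcome | do(Diet P)) is just the pooled rate for Diet P: 470/840 = 0.560.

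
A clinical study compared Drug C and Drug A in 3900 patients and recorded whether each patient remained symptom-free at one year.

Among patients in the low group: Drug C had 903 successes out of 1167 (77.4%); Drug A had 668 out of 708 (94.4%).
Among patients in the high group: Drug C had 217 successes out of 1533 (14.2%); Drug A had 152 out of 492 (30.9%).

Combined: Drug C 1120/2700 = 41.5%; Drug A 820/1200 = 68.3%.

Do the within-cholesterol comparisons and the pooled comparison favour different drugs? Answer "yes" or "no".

no

Within each cholesterol level (low 77.4% vs 94.4%; high 14.2% vs 30.9%), Drug A has the higher rate every time. Pooled: 41.5% vs 68.3% — Drug A has the higher rate overall. They agree.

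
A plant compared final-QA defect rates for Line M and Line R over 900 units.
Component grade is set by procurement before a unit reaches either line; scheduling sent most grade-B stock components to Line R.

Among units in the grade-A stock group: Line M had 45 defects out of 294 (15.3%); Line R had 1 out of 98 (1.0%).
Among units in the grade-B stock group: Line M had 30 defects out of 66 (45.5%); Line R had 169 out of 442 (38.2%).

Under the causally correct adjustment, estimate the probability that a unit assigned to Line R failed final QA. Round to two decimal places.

0.22

Within every component grade level Line R has the lower rate, yet pooled Line M does — Simpson's reversal.
Nothing the line does changes component grade; the imbalance is an allocation artefact. With component grade also predicting the outcome, the pooled figure is confounded, and the within-stratum comparison is the causal one.
Standardising Line R to the population component grade mix: 0.436·1/98 + 0.564·169/442 = 0.220.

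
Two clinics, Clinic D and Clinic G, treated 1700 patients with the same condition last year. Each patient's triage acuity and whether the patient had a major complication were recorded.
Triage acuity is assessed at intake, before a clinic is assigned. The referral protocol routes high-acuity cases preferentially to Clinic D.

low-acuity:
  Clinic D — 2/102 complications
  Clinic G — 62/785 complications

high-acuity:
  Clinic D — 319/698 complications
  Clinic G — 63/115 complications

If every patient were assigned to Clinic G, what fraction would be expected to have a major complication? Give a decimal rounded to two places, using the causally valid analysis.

0.30

Triage acuity satisfies the back-door criterion: it is not a descendant of the clinic, and it blocks the spurious path from clinic to outcome. Adjusting for it (i.e., using the within-triage acuity rates) gives the causal effect.
Standardising Clinic G to the population triage acuity mix: 0.522·62/785 + 0.478·63/115 = 0.303.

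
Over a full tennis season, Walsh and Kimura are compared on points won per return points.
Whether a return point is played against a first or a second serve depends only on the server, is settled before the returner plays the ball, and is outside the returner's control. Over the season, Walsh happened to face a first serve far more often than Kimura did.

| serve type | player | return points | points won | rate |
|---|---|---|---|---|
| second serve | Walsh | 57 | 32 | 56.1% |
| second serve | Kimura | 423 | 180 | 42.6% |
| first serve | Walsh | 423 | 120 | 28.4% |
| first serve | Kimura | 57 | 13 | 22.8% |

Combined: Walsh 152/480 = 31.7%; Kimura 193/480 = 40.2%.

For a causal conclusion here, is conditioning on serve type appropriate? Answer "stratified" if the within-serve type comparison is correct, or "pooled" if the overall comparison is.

Serve type satisfies the back-door criterion: it is not a descendant of the player, and it blocks the spurious path from player to outcome. Adjusting for it (i.e., using the within-serve type rates) gives the causal effect.
Within each level — second serve: 56.1% vs 42.6%; first serve: 28.4% vs 22.8% — Walsh is higher every time.

stratified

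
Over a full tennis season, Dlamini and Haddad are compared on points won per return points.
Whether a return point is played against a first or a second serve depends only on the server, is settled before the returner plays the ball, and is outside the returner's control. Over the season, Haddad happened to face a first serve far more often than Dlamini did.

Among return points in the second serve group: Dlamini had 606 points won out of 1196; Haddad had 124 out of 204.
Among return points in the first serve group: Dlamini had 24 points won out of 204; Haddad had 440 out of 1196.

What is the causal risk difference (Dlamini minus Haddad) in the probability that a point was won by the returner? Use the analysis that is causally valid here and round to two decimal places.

Here serve type is a common cause — it drives both which player a case falls under and the outcome. The crude comparison mixes populations; the stratum-specific rates are the causally relevant ones.
Adjusting over the population distribution of serve type: 0.500·(0.507−0.608) + 0.500·(0.118−0.368) = -0.176.

-0.18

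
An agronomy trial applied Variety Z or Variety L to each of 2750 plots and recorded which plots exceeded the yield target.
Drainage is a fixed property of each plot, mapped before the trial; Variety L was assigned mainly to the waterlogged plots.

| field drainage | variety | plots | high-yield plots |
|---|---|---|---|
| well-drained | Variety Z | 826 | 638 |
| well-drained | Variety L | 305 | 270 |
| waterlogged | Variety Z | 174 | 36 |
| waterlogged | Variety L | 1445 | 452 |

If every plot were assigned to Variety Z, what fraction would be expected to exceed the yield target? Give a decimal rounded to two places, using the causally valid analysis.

Field drainage is set before the variety has any effect — it is not caused by the variety — and it independently drives the outcome. That makes it a confounder, so the causal comparison is within field drainage levels.
Standardising Variety Z to the population field drainage mix: 0.411·638/826 + 0.589·36/174 = 0.439.

0.44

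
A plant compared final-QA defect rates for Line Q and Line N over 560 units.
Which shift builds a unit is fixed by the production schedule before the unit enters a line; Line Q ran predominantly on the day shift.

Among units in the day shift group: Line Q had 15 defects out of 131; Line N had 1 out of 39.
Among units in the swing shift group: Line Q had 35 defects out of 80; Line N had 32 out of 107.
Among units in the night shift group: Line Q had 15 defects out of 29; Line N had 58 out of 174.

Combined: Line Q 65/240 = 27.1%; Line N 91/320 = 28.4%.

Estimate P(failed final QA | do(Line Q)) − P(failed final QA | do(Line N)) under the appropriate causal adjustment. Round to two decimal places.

+0.14

Within every shift level Line N has the lower rate, yet pooled Line Q does — Simpson's reversal.
Shift differs across lines for reasons unrelated to any effect of the line itself, and it separately predicts the outcome — a classic confounder. We must compare within shift levels.
Adjusting over the population distribution of shift: 0.304·(0.115−0.026) + 0.334·(0.438−0.299) + 0.362·(0.517−0.333) = +0.140.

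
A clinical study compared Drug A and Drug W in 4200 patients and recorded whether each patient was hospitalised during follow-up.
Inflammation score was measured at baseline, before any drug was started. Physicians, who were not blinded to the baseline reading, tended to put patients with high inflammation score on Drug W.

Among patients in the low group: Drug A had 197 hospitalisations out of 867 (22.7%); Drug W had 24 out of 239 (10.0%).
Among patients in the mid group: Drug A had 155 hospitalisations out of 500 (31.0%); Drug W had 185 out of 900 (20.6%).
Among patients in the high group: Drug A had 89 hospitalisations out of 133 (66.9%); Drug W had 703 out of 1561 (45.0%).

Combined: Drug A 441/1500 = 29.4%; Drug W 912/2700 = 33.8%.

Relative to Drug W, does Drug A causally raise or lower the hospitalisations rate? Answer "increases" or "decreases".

The stratified and pooled comparisons disagree (Drug W wins within each inflammation score; Drug A wins overall), so the answer turns on the causal role of inflammation score.
Inflammation score differs across drugs for reasons unrelated to any effect of the drug itself, and it separately predicts the outcome — a classic confounder. We must compare within inflammation score levels.
Within each level — low: 22.7% vs 10.0%; mid: 31.0% vs 20.6%; high: 66.9% vs 45.0% — Drug W is lower every time.

increases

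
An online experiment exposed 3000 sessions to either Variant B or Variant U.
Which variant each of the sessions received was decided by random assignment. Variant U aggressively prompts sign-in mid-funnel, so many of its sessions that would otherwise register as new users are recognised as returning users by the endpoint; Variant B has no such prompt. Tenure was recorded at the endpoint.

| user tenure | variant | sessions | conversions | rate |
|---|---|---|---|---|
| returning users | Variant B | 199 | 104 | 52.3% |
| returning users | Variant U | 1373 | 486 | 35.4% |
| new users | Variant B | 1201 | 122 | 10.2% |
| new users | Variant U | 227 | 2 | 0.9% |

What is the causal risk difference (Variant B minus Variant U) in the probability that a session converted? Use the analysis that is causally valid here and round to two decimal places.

The user tenure-specific comparison favours Variant B throughout, but the pooled figures favour Variant U. The question is whether to condition on user tenure.
The distribution of user tenure is itself part of what the variant does — it is an intermediate outcome. Holding it fixed would remove that part of the effect; the total effect is the pooled difference.
The causal difference is the pooled difference: 0.161 − 0.305 = -0.144.

-0.14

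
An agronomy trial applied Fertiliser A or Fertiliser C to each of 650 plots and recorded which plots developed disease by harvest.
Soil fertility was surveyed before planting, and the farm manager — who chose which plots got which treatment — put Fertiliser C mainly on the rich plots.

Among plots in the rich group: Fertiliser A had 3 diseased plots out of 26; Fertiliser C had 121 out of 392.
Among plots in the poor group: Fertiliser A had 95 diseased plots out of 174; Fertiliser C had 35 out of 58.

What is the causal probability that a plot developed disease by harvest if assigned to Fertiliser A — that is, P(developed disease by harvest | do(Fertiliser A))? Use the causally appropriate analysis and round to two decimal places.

Since soil fertility is a pre-existing factor (not a product of the fertiliser) and it affects the outcome on its own, it is a confounder. The stratified rates, not the pooled rate, identify the causal effect.
Standardising Fertiliser A to the population soil fertility mix: 0.643·3/26 + 0.357·95/174 = 0.269.

0.27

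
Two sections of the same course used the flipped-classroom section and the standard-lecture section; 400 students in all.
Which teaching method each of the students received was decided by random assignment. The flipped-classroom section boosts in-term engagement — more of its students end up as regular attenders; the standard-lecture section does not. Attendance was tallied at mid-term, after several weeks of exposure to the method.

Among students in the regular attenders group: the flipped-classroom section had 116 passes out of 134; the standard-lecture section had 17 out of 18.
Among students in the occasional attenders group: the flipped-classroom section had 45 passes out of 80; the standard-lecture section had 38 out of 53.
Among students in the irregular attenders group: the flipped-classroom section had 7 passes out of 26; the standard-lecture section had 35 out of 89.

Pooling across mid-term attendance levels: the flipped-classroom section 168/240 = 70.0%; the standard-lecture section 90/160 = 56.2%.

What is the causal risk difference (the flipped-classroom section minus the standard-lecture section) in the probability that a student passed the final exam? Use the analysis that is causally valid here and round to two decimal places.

+0.14

Mid-term attendance is downstream of the teaching method. One should not condition on a consequence of treatment, so the overall rates are the right comparison.
The causal difference is the pooled difference: 0.700 − 0.562 = +0.138.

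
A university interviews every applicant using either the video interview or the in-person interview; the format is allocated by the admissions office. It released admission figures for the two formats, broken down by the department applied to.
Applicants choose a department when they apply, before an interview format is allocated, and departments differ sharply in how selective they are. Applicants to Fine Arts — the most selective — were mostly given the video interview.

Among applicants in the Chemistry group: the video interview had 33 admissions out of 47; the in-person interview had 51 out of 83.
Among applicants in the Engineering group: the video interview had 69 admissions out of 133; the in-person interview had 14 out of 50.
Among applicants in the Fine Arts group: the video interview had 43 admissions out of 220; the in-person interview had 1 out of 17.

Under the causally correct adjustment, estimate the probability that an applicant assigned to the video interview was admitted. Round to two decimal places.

Here department is a common cause — it drives both which interview format a case falls under and the outcome. The crude comparison mixes populations; the stratum-specific rates are the causally relevant ones.
Standardising the video interview to the population department mix: 0.236·33/47 + 0.333·69/133 + 0.431·43/220 = 0.423.

0.42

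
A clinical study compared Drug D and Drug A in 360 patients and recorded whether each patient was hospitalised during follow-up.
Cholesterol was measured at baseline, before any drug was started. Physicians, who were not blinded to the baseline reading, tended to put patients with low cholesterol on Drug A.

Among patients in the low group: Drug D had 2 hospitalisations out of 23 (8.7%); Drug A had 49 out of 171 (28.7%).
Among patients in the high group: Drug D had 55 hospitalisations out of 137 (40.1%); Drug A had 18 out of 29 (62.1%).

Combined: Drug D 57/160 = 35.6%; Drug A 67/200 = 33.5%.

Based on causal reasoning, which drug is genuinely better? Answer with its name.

Drug D

Cholesterol differs across drugs for reasons unrelated to any effect of the drug itself, and it separately predicts the outcome — a classic confounder. We must compare within cholesterol levels.
Within each level — low: 8.7% vs 28.7%; high: 40.1% vs 62.1% — Drug D is lower every time.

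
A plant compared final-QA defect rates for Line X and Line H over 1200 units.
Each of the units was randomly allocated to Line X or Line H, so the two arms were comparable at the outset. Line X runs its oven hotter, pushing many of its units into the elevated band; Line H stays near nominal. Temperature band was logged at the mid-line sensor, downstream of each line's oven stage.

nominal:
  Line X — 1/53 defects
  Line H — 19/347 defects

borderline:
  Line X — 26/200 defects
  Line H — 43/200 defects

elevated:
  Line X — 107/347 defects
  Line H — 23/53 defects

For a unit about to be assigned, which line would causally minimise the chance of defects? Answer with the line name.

The in-process temperature band-specific comparison favours Line X throughout, but the pooled figures favour Line H. The question is whether to condition on in-process temperature band.
In-process temperature band lies on the pathway line → in-process temperature band → outcome, so adjusting for it blocks the indirect effect. For the total causal effect of line, use the unadjusted pooled rates.
Pooled: Line X 22.3% vs Line H 14.2%; Line H is lower overall.

Line H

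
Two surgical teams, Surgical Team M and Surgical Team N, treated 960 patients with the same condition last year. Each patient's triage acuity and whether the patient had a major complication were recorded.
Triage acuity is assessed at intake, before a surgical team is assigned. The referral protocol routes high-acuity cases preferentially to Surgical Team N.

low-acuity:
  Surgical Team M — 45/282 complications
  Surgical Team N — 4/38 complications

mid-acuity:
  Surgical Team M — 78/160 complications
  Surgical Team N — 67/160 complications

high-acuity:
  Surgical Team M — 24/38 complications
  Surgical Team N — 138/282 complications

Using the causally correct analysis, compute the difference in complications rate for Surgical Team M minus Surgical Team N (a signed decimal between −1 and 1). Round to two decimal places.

+0.09

The imbalance in triage acuity arose from how patients were allocated, not from anything the surgical team did; and triage acuity independently affects the outcome. The pooled gap is confounded — condition on triage acuity.
Adjusting over the population distribution of triage acuity: 0.333·(0.160−0.105) + 0.333·(0.487−0.419) + 0.333·(0.632−0.489) = +0.088.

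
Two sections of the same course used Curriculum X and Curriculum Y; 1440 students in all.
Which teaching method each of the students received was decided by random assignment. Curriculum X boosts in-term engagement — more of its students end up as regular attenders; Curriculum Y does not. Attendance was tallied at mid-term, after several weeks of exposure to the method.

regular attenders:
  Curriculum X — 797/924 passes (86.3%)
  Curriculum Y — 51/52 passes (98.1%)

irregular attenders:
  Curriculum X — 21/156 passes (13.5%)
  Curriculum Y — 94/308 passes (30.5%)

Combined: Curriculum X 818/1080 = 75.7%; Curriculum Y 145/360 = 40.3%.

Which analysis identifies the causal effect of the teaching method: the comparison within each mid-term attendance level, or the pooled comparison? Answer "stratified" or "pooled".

pooled

Mid-term attendance is recorded after the teaching method and is itself shifted by it — it sits on the causal path from teaching method to outcome. Conditioning on a mediator would strip out part of the effect we want; the pooled comparison gives the total causal effect.
Pooled: Curriculum X 75.7% vs Curriculum Y 40.3%; Curriculum X is higher overall.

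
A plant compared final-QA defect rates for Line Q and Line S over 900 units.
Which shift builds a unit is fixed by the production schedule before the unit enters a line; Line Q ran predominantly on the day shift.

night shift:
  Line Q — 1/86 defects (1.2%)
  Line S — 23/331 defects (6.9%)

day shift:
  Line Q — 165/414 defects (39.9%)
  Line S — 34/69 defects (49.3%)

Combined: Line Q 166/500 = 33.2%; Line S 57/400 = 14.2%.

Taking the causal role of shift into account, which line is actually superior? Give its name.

Line Q is lower inside every shift stratum but Line S is lower in aggregate. Whether to stratify depends on how shift relates to the line.
Shift differs across lines for reasons unrelated to any effect of the line itself, and it separately predicts the outcome — a classic confounder. We must compare within shift levels.
Within each level — night shift: 1.2% vs 6.9%; day shift: 39.9% vs 49.3% — Line Q is lower every time.

Line Q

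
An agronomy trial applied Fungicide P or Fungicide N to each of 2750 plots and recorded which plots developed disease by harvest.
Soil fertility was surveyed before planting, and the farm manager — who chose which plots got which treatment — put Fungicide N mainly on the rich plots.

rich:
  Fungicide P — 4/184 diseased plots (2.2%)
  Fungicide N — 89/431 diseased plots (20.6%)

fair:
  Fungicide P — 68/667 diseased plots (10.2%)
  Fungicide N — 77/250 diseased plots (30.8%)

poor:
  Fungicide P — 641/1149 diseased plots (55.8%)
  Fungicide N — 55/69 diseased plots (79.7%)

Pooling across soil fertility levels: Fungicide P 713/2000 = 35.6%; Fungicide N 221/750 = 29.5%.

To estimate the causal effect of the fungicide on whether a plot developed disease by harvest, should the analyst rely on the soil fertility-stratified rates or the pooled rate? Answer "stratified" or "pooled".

stratified

Fungicide P is lower inside every soil fertility stratum but Fungicide N is lower in aggregate. Whether to stratify depends on how soil fertility relates to the fungicide.
The imbalance in soil fertility arose from how plots were allocated, not from anything the fungicide did; and soil fertility independently affects the outcome. The pooled gap is confounded — condition on soil fertility.
Within each level — rich: 2.2% vs 20.6%; fair: 10.2% vs 30.8%; poor: 55.8% vs 79.7% — Fungicide P is lower every time.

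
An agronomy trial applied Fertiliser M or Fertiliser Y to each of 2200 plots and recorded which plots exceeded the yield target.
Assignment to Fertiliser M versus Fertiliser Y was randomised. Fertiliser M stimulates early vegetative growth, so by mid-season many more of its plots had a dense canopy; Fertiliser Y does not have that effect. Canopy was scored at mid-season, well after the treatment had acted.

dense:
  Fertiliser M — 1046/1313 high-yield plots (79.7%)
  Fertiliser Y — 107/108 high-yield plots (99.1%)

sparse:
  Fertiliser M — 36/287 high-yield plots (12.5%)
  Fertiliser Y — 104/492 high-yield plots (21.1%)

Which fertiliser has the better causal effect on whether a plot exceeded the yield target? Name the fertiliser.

Mid-season canopy is recorded after the fertiliser and is itself shifted by it — it sits on the causal path from fertiliser to outcome. Conditioning on a mediator would strip out part of the effect we want; the pooled comparison gives the total causal effect.
Pooled: Fertiliser M 67.6% vs Fertiliser Y 35.2%; Fertiliser M is higher overall.

Fertiliser M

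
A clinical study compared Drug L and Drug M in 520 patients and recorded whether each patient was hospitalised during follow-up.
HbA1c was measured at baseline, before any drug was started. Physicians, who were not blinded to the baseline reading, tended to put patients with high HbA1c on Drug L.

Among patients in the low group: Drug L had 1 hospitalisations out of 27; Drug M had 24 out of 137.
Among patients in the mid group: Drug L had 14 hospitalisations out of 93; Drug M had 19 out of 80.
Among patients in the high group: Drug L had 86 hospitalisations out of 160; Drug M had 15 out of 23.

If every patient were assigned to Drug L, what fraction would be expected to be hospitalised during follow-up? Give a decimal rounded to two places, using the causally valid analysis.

HbA1c is set before the drug has any effect — it is not caused by the drug — and it independently drives the outcome. That makes it a confounder, so the causal comparison is within HbA1c levels.
Standardising Drug L to the population HbA1c mix: 0.315·1/27 + 0.333·14/93 + 0.352·86/160 = 0.251.

0.25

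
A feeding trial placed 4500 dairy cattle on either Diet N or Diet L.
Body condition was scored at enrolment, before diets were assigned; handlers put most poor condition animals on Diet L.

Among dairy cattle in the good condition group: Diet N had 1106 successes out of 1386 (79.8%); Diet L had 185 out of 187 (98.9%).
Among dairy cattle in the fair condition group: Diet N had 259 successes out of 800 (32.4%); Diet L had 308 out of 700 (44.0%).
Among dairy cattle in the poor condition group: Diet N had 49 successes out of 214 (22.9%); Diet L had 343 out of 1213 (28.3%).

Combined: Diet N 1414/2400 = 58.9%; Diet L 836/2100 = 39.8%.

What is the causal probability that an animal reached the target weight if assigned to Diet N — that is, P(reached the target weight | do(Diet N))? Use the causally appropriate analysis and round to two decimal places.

Since starting body condition is a pre-existing factor (not a product of the diet) and it affects the outcome on its own, it is a confounder. The stratified rates, not the pooled rate, identify the causal effect.
Standardising Diet N to the population starting body condition mix: 0.350·1106/1386 + 0.333·259/800 + 0.317·49/214 = 0.459.

0.46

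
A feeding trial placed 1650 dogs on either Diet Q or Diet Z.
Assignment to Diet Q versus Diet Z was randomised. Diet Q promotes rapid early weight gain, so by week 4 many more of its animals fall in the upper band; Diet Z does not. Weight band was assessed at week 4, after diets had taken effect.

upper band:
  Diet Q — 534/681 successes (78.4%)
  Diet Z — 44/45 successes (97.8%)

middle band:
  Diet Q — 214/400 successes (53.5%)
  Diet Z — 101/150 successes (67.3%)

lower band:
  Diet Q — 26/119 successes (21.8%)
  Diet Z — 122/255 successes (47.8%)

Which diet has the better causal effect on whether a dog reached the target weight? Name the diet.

Diet Q

Because the diet influences week-4 weight band, week-4 weight band is a post-treatment mediator, not a confounder. Stratifying on it would bias the estimate; the causal effect is the crude pooled difference.
Pooled: Diet Q 64.5% vs Diet Z 59.3%; Diet Q is higher overall.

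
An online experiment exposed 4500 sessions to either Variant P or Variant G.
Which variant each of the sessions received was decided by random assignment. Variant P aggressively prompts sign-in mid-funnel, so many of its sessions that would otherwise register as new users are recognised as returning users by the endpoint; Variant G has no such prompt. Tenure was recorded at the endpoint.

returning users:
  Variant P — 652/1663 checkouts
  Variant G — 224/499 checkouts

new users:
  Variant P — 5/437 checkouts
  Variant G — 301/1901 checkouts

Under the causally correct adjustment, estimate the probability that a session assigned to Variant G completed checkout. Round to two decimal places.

The distribution of user tenure is itself part of what the variant does — it is an intermediate outcome. Holding it fixed would remove that part of the effect; the total effect is the pooled difference.
So P(outcome | do(Variant G)) is just the pooled rate for Variant G: 525/2400 = 0.219.

0.22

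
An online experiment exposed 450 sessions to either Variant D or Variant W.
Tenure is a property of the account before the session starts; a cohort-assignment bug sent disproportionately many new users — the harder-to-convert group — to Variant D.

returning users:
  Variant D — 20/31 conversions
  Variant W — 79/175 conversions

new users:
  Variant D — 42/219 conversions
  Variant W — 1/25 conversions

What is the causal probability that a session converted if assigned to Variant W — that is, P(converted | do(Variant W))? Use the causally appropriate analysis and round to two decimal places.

Within every user tenure level Variant D has the higher rate, yet pooled Variant W does — Simpson's reversal.
Nothing the variant does changes user tenure; the imbalance is an allocation artefact. With user tenure also predicting the outcome, the pooled figure is confounded, and the within-stratum comparison is the causal one.
Standardising Variant W to the population user tenure mix: 0.458·79/175 + 0.542·1/25 = 0.228.

0.23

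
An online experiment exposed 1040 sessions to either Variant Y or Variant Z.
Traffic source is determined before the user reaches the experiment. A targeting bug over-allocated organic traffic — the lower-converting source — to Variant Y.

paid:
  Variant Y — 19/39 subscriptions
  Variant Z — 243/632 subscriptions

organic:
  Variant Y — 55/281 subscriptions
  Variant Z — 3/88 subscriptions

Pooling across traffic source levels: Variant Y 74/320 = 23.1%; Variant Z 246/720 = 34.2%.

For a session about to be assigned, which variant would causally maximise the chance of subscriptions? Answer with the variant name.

Variant Y

The traffic source-specific comparison favours Variant Y throughout, but the pooled figures favour Variant Z. The question is whether to condition on traffic source.
Nothing the variant does changes traffic source; the imbalance is an allocation artefact. With traffic source also predicting the outcome, the pooled figure is confounded, and the within-stratum comparison is the causal one.
Within each level — paid: 48.7% vs 38.4%; organic: 19.6% vs 3.4% — Variant Y is higher every time.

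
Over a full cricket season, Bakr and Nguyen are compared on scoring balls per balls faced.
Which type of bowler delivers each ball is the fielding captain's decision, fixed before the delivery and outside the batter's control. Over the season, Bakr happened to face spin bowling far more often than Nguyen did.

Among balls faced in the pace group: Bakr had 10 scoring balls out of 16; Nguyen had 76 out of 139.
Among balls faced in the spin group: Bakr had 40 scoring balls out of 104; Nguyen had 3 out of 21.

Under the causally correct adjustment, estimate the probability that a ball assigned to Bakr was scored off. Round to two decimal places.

Bakr is higher inside every bowling type stratum but Nguyen is higher in aggregate. Whether to stratify depends on how bowling type relates to the player.
Since bowling type is a pre-existing factor (not a product of the player) and it affects the outcome on its own, it is a confounder. The stratified rates, not the pooled rate, identify the causal effect.
Standardising Bakr to the population bowling type mix: 0.554·10/16 + 0.446·40/104 = 0.518.

0.52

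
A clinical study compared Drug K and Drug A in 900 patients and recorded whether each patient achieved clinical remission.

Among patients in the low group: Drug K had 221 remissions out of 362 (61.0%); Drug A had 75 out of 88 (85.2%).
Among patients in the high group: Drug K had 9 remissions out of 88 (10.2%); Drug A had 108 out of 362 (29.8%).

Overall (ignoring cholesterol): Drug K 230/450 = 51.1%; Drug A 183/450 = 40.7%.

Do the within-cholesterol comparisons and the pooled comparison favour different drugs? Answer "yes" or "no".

Within each cholesterol level (low 61.0% vs 85.2%; high 10.2% vs 29.8%), Drug A has the higher rate every time. Pooled: 51.1% vs 40.7% — Drug K has the higher rate overall. The two comparisons disagree.

yes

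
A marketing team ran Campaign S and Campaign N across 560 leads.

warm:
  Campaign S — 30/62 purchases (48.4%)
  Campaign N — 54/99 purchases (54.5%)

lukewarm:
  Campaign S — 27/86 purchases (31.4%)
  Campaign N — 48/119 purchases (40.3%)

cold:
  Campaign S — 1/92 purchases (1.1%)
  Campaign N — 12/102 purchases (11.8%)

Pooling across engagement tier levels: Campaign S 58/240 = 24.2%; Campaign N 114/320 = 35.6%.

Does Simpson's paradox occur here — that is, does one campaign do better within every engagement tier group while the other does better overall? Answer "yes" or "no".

Within each engagement tier level (warm 48.4% vs 54.5%; lukewarm 31.4% vs 40.3%; cold 1.1% vs 11.8%), Campaign N has the higher rate every time. Pooled: 24.2% vs 35.6% — Campaign N has the higher rate overall. They agree.

no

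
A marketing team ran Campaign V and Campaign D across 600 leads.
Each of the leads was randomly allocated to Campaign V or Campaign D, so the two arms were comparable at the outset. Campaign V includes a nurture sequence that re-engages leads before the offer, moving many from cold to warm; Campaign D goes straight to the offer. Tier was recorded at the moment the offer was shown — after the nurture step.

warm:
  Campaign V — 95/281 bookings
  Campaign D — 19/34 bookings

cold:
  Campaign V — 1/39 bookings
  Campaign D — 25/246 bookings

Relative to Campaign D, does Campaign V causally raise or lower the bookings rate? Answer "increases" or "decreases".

Within every engagement tier level Campaign D has the higher rate, yet pooled Campaign V does — Simpson's reversal.
Engagement tier is recorded after the campaign and is itself shifted by it — it sits on the causal path from campaign to outcome. Conditioning on a mediator would strip out part of the effect we want; the pooled comparison gives the total causal effect.
Pooled: Campaign V 30.0% vs Campaign D 15.7%; Campaign V is higher overall.

increases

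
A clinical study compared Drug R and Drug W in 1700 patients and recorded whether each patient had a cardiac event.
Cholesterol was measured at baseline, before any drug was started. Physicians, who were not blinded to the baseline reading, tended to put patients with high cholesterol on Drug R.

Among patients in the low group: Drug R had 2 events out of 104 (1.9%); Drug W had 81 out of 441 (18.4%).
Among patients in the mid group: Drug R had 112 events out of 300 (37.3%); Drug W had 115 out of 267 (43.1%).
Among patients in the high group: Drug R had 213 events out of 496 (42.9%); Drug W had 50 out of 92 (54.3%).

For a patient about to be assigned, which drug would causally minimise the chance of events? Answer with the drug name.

Drug R

Cholesterol differs across drugs for reasons unrelated to any effect of the drug itself, and it separately predicts the outcome — a classic confounder. We must compare within cholesterol levels.
Within each level — low: 1.9% vs 18.4%; mid: 37.3% vs 43.1%; high: 42.9% vs 54.3% — Drug R is lower every time.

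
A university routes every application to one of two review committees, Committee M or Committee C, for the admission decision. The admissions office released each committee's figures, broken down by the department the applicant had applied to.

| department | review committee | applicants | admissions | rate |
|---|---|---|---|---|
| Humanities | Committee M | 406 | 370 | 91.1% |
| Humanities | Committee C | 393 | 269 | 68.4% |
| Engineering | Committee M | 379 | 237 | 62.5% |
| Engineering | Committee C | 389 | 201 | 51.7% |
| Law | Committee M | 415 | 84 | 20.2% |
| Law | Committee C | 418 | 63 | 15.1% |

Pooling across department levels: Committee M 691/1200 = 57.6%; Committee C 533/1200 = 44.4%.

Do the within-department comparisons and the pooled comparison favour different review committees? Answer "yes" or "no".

Within each department level (Humanities 91.1% vs 68.4%; Engineering 62.5% vs 51.7%; Law 20.2% vs 15.1%), Committee M has the higher rate every time. Pooled: 57.6% vs 44.4% — Committee M has the higher rate overall. They agree.

no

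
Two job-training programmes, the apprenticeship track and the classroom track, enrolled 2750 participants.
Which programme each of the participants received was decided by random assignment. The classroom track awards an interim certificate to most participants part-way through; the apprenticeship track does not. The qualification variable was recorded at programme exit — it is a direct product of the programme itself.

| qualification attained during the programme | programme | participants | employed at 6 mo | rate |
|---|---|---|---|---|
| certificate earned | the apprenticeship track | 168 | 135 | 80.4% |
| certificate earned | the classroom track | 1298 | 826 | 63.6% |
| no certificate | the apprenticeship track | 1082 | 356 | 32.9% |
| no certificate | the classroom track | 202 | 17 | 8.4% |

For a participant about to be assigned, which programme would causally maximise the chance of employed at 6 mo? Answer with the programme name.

The distribution of qualification attained during the programme is itself part of what the programme does — it is an intermediate outcome. Holding it fixed would remove that part of the effect; the total effect is the pooled difference.
Pooled: the apprenticeship track 39.3% vs the classroom track 56.2%; the classroom track is higher overall.

the classroom track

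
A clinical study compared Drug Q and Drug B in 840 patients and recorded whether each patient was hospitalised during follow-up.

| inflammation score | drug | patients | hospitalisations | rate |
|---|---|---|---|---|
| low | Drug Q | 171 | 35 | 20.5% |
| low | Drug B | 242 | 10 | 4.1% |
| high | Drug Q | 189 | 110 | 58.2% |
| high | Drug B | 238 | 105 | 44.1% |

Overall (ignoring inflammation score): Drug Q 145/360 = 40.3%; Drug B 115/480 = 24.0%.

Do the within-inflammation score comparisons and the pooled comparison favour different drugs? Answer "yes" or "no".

Within each inflammation score level (low 20.5% vs 4.1%; high 58.2% vs 44.1%), Drug B has the lower rate every time. Pooled: 40.3% vs 24.0% — Drug B has the lower rate overall. They agree.

no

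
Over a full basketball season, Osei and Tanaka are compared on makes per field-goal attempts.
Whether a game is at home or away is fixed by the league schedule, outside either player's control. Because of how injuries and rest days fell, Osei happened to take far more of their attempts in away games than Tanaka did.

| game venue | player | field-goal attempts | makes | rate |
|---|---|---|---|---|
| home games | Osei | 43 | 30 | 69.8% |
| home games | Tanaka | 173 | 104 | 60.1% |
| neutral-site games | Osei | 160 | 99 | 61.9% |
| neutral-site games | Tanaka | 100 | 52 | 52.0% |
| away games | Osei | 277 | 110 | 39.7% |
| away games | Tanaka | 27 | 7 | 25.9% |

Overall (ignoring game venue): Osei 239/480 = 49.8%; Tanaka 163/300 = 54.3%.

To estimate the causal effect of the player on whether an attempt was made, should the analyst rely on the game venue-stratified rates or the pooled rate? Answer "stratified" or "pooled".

Nothing the player does changes game venue; the imbalance is an allocation artefact. With game venue also predicting the outcome, the pooled figure is confounded, and the within-stratum comparison is the causal one.
Within each level — home games: 69.8% vs 60.1%; neutral-site games: 61.9% vs 52.0%; away games: 39.7% vs 25.9% — Osei is higher every time.

stratified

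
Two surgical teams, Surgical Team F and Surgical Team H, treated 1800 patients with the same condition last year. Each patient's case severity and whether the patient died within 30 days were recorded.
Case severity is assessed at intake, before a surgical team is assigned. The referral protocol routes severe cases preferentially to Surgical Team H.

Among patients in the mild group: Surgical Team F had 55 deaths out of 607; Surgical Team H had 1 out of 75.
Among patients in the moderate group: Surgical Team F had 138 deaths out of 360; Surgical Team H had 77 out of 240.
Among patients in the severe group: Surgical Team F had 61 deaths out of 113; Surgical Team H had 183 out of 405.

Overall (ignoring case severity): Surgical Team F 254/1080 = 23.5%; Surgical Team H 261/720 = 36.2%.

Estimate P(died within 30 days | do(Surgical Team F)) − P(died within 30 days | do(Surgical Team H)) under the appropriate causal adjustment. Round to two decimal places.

+0.08

Case severity is set before the surgical team has any effect — it is not caused by the surgical team — and it independently drives the outcome. That makes it a confounder, so the causal comparison is within case severity levels.
Adjusting over the population distribution of case severity: 0.379·(0.091−0.013) + 0.333·(0.383−0.321) + 0.288·(0.540−0.452) = +0.075.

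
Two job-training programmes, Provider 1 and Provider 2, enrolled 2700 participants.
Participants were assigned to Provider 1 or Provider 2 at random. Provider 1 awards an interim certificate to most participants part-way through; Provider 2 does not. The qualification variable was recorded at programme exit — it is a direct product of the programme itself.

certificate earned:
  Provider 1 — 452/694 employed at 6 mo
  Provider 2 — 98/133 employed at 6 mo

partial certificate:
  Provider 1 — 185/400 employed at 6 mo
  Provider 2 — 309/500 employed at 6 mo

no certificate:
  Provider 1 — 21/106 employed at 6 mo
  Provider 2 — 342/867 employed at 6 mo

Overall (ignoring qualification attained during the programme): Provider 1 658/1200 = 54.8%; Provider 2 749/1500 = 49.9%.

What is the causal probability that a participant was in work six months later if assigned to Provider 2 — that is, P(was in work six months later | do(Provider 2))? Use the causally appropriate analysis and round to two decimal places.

The qualification attained during the programme-specific comparison favours Provider 2 throughout, but the pooled figures favour Provider 1. The question is whether to condition on qualification attained during the programme.
Qualification attained during the programme here is a post-treatment variable shaped by the programme; conditioning on it would introduce bias rather than remove it. The overall comparison is the causal one.
So P(outcome | do(Provider 2)) is just the pooled rate for Provider 2: 749/1500 = 0.499.

0.50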